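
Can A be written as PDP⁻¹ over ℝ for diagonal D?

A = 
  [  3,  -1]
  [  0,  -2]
Yes

tr(A) = 1, det(A) = -6
Characteristic polynomial: λ² - tr(A)λ + det(A) = λ² - λ - 6
λ² - λ - 6 = (λ + 2)(λ - 3)
Eigenvalues: 3, -2
λ=-2: alg. mult. = 1, geom. mult. = 2 - rank(A - (-2)I) = 2 - 1 = 1
λ=3: alg. mult. = 1, geom. mult. = 2 - rank(A - (3)I) = 2 - 1 = 1
Sum of geometric multiplicities equals n, so A has n independent eigenvectors.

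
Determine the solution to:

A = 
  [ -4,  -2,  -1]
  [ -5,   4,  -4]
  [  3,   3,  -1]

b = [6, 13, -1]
x = [-1, 0, -2]

Row reduce the augmented matrix [A|b]:
R2 → R2 - (5/4)·R1
R3 → R3 + (3/4)·R1
R3 → R3 - (3/13)·R2
REF = 
  [    -4,     -2,     -1,      6]
  [     0,   13/2,  -11/4,   11/2]
  [     0,      0, -29/26,  29/13]

Back-substitution:
x₃ = (29/13) / (-29/26) = -2
x₂ = (11/2 - (-11/4)(-2)) / (13/2) = 0
x₁ = (6 - (-2)(0) - (-1)(-2)) / (-4) = -1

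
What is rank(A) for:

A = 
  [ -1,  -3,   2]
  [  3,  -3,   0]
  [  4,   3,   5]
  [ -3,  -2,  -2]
Row reduce:
R2 → R2 + (3)·R1
R3 → R3 + (4)·R1
R4 → R4 - (3)·R1
R3 → R3 - (3/4)·R2
R4 → R4 + (7/12)·R2
R4 → R4 + (9/17)·R3
REF = 
  [  -1,   -3,    2]
  [   0,  -12,    6]
  [   0,    0, 17/2]
  [   0,    0,    0]
Pivot columns: 1, 2, 3 → 3 pivots.

rank(A) = 3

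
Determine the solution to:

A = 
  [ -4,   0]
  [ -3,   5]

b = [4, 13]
Row reduce the augmented matrix [A|b]:
R2 → R2 - (3/4)·R1
REF = 
  [ -4,   0,   4]
  [  0,   5,  10]

Back-substitution:
x₂ = 10 / 5 = 2
x₁ = (4 - (0)(2)) / (-4) = -1

x = [-1, 2]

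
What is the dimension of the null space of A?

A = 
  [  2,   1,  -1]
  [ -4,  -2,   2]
nullity(A) = 2

Row reduce:
R2 → R2 + (2)·R1
REF = 
  [  2,   1,  -1]
  [  0,   0,   0]
Pivot columns: 1 → 1 pivot.
rank(A) = 1, so nullity(A) = 3 - 1 = 2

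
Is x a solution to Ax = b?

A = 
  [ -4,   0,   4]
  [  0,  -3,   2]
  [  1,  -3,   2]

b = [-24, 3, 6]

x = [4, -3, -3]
No

Ax = [-28, 3, 7] ≠ b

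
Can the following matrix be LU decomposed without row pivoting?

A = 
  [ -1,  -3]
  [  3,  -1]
Yes.
A[1,1] = -1 ≠ 0, so Gaussian elimination proceeds without a row swap: multiplier ℓ₂₁ = (3)/(-1) = -3, and U[2,2] = -1 - (-3)(-3) = -10.
L = 
  [  1,   0]
  [ -3,   1]
U = 
  [ -1,  -3]
  [  0, -10]
Check row 2 of LU: [(-3)(-1), (-3)(-3) + (-10)] = [3, -1] = row 2 of A ✓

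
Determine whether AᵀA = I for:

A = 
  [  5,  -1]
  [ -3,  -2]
No

AᵀA = 
  [ 34,   1]
  [  1,   5]
≠ I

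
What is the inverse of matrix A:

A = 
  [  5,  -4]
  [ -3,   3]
det(A) = (5)(3) - (-4)(-3) = 3
For a 2×2 matrix, A⁻¹ = (1/det(A)) · [[d, -b], [-c, a]]
    = (1/3) · [[3, 4], [3, 5]]

A⁻¹ = 
  [  1, 4/3]
  [  1, 5/3]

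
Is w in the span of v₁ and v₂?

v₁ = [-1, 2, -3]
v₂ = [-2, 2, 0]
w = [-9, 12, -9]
Yes

Form the augmented matrix and row-reduce:
[v₁|v₂|w] = 
  [ -1,  -2,  -9]
  [  2,   2,  12]
  [ -3,   0,  -9]
R2 → R2 + (2)·R1
R3 → R3 - (3)·R1
R3 → R3 + (3)·R2
REF = 
  [ -1,  -2,  -9]
  [  0,  -2,  -6]
  [  0,   0,   0]

No row of the form [0 0 | nonzero], so the system is consistent. Back-substitution gives c₁ = 3, c₂ = 3: w = (3)·v₁ + (3)·v₂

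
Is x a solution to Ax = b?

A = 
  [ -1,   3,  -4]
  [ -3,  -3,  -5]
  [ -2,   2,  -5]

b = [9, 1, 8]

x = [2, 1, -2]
Yes

Ax = [9, 1, 8] = b ✓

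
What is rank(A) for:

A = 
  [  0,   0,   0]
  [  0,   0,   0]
rank(A) = 0

Row reduce:
(no row operations needed)
REF = 
  [  0,   0,   0]
  [  0,   0,   0]
Pivot columns: none → 0 pivots.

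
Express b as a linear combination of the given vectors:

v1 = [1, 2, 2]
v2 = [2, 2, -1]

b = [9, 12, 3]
c1 = 3, c2 = 3

b = 3·v1 + 3·v2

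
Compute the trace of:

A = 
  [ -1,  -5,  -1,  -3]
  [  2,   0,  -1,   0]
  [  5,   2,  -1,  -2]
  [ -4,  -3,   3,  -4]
-6

tr(A) = -1 + 0 + -1 + -4 = -6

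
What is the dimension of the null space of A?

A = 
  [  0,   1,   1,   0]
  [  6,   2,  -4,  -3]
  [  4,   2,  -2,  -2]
nullity(A) = 2

Row reduce:
Swap R1 ↔ R2
R3 → R3 - (2/3)·R1
R3 → R3 - (2/3)·R2
REF = 
  [  6,   2,  -4,  -3]
  [  0,   1,   1,   0]
  [  0,   0,   0,   0]
Pivot columns: 1, 2 → 2 pivots.
rank(A) = 2, so nullity(A) = 4 - 2 = 2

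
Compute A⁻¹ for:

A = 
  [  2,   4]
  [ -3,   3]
det(A) = (2)(3) - (4)(-3) = 18
For a 2×2 matrix, A⁻¹ = (1/det(A)) · [[d, -b], [-c, a]]
    = (1/18) · [[3, -4], [3, 2]]

A⁻¹ = 
  [ 1/6, -2/9]
  [ 1/6,  1/9]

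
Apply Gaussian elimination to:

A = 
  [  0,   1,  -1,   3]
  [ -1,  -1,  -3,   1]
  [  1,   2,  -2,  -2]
Row operations:
Swap R1 ↔ R2
R3 → R3 + (1)·R1
R3 → R3 - (1)·R2

Resulting echelon form:
REF = 
  [ -1,  -1,  -3,   1]
  [  0,   1,  -1,   3]
  [  0,   0,  -4,  -4]

Rank = 3 (number of non-zero pivot rows).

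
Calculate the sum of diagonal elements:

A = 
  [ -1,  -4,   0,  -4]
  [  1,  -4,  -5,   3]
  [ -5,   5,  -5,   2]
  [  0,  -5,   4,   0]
-10

tr(A) = -1 + -4 + -5 + 0 = -10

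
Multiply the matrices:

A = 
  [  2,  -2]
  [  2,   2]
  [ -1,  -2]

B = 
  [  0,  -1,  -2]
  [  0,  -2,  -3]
A is 3×2 and B is 2×3, so AB is 3×3. Each entry is (row of A)·(column of B):
AB[1,1] = (2)(0) + (-2)(0) = 0
AB[1,2] = (2)(-1) + (-2)(-2) = 2
AB[1,3] = (2)(-2) + (-2)(-3) = 2
AB[2,1] = (2)(0) + (2)(0) = 0
AB[2,2] = (2)(-1) + (2)(-2) = -6
AB[2,3] = (2)(-2) + (2)(-3) = -10
AB[3,1] = (-1)(0) + (-2)(0) = 0
AB[3,2] = (-1)(-1) + (-2)(-2) = 5
AB[3,3] = (-1)(-2) + (-2)(-3) = 8

AB = 
  [  0,   2,   2]
  [  0,  -6, -10]
  [  0,   5,   8]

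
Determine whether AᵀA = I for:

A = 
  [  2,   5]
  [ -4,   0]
No

AᵀA = 
  [ 20,  10]
  [ 10,  25]
≠ I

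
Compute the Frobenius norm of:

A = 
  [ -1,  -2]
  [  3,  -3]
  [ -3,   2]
||A||_F = 6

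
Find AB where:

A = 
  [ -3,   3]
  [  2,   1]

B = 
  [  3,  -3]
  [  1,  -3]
AB = 
  [ -6,   0]
  [  7,  -9]

A is 2×2 and B is 2×2, so AB is 2×2. Each entry is (row of A)·(column of B):
AB[1,1] = (-3)(3) + (3)(1) = -6
AB[1,2] = (-3)(-3) + (3)(-3) = 0
AB[2,1] = (2)(3) + (1)(1) = 7
AB[2,2] = (2)(-3) + (1)(-3) = -9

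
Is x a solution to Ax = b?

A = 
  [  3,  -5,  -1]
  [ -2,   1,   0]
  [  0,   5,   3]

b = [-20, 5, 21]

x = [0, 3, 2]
No

Ax = [-17, 3, 21] ≠ b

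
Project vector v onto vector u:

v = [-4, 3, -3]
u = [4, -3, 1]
proj_u(v) = [-56/13, 42/13, -14/13]

v·u = (-4)(4) + (3)(-3) + (-3)(1) = -28
u·u = (4)² + (-3)² + (1)² = 26
proj_u(v) = (v·u / u·u) × u = (-28/26) × u = (-14/13) × u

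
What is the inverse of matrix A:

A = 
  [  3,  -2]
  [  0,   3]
det(A) = (3)(3) - (-2)(0) = 9
For a 2×2 matrix, A⁻¹ = (1/det(A)) · [[d, -b], [-c, a]]
    = (1/9) · [[3, 2], [0, 3]]

A⁻¹ = 
  [1/3, 2/9]
  [  0, 1/3]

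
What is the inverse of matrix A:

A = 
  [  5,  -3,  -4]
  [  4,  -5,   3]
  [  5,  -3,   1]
det(A) = (5)·((-5)(1) - (3)(-3)) - (-3)·((4)(1) - (3)(5)) + (-4)·((4)(-3) - (-5)(5))
  = (5)(4) - (-3)(-11) + (-4)(13)
  = -65
det(A) = -65 ≠ 0, so A is invertible.

Cofactors Cᵢⱼ = (-1)ⁱ⁺ʲ·Mᵢⱼ:
C = 
  [  4,  11,  13]
  [ 15,  25,   0]
  [-29, -31, -13]

adj(A) = Cᵀ:
adj(A) = 
  [  4,  15, -29]
  [ 11,  25, -31]
  [ 13,   0, -13]

A⁻¹ = (-1/65) · adj(A):
A⁻¹ = 
  [ -4/65,  -3/13,  29/65]
  [-11/65,  -5/13,  31/65]
  [  -1/5,      0,    1/5]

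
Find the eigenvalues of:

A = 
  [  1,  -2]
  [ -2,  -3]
tr(A) = -2, det(A) = -7
Characteristic polynomial: λ² - tr(A)λ + det(A) = λ² + 2λ - 7
λ² + 2λ - 7 = 0  ⇒  λ = (-2 ± √((2)² - 4·(-7)))/2 = (-2 ± √(32))/2
  = -1 + 2√2,  -1 - 2√2

λ = -1 + 2√2, -1 - 2√2  (≈ 1.828, -3.828)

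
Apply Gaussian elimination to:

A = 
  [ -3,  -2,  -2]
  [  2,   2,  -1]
Row operations:
R2 → R2 + (2/3)·R1

Resulting echelon form:
REF = 
  [  -3,   -2,   -2]
  [   0,  2/3, -7/3]

Rank = 2 (number of non-zero pivot rows).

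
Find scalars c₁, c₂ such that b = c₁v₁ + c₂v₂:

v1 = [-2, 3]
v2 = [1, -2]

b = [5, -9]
c1 = -1, c2 = 3

b = -1·v1 + 3·v2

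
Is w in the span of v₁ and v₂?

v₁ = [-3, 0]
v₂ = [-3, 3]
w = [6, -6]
Yes

Form the augmented matrix and row-reduce:
[v₁|v₂|w] = 
  [ -3,  -3,   6]
  [  0,   3,  -6]
(already in echelon form — no row operations needed)

No row of the form [0 0 | nonzero], so the system is consistent. Back-substitution gives c₁ = 0, c₂ = -2: w = (0)·v₁ + (-2)·v₂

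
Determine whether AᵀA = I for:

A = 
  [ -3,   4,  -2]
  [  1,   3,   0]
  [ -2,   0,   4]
No

AᵀA = 
  [ 14,  -9,  -2]
  [ -9,  25,  -8]
  [ -2,  -8,  20]
≠ I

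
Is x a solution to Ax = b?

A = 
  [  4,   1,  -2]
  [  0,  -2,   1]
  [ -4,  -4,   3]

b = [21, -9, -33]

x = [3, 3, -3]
Yes

Ax = [21, -9, -33] = b ✓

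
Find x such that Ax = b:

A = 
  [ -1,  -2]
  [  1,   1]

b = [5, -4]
Row reduce the augmented matrix [A|b]:
R2 → R2 + (1)·R1
REF = 
  [ -1,  -2,   5]
  [  0,  -1,   1]

Back-substitution:
x₂ = 1 / (-1) = -1
x₁ = (5 - (-2)(-1)) / (-1) = -3

x = [-3, -1]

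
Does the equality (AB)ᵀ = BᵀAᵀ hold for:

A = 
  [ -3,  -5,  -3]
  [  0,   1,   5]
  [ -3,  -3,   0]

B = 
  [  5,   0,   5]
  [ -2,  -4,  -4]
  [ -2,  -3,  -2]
Yes

(AB)ᵀ = 
  [  1, -12,  -9]
  [ 29, -19,  12]
  [ 11, -14,  -3]

BᵀAᵀ = 
  [  1, -12,  -9]
  [ 29, -19,  12]
  [ 11, -14,  -3]

Both sides are equal — this is the standard identity (AB)ᵀ = BᵀAᵀ, which holds for all A, B.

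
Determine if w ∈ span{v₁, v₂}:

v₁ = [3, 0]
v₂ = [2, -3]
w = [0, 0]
Yes

Form the augmented matrix and row-reduce:
[v₁|v₂|w] = 
  [  3,   2,   0]
  [  0,  -3,   0]
(already in echelon form — no row operations needed)

No row of the form [0 0 | nonzero], so the system is consistent. Back-substitution gives c₁ = 0, c₂ = 0: w = (0)·v₁ + (0)·v₂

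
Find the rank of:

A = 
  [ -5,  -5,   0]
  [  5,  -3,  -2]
rank(A) = 2

Row reduce:
R2 → R2 + (1)·R1
REF = 
  [ -5,  -5,   0]
  [  0,  -8,  -2]
Pivot columns: 1, 2 → 2 pivots.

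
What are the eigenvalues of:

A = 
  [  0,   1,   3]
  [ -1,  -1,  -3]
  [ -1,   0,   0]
λ = 0, (-1 + i√15)/2, (-1 - i√15)/2  (≈ 0, -0.5 + 1.936i, -0.5 - 1.936i)

Characteristic polynomial: det(λI - A) = λ³ + λ² + 4λ
The constant term is 0, so λ = 0 is a root: p(λ) = λ(λ² + λ + 4)
λ² + λ + 4 = 0  ⇒  λ = (-1 ± √((1)² - 4·(4)))/2 = (-1 ± √(-15))/2
  = (-1 + i√15)/2,  (-1 - i√15)/2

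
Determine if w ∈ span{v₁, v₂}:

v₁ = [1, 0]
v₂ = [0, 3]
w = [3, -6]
Yes

Form the augmented matrix and row-reduce:
[v₁|v₂|w] = 
  [  1,   0,   3]
  [  0,   3,  -6]
(already in echelon form — no row operations needed)

No row of the form [0 0 | nonzero], so the system is consistent. Back-substitution gives c₁ = 3, c₂ = -2: w = (3)·v₁ + (-2)·v₂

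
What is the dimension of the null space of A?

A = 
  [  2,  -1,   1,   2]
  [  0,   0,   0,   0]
nullity(A) = 3

Row reduce:
(no row operations needed)
REF = 
  [  2,  -1,   1,   2]
  [  0,   0,   0,   0]
Pivot columns: 1 → 1 pivot.
rank(A) = 1, so nullity(A) = 4 - 1 = 3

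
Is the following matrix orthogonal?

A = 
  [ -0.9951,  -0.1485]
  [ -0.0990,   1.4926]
No

AᵀA = 
  [  1,   0]
  [  0,   2.2499]
≠ I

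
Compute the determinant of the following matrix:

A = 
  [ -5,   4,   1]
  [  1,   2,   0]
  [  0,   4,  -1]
18

Cofactor expansion along row 1:
det(A) = (-5)·((2)(-1) - (0)(4)) - (4)·((1)(-1) - (0)(0)) + (1)·((1)(4) - (2)(0))
  = (-5)(-2) - (4)(-1) + (1)(4)
  = 18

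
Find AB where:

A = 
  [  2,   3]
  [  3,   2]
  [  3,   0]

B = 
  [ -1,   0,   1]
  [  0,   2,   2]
AB = 
  [ -2,   6,   8]
  [ -3,   4,   7]
  [ -3,   0,   3]

A is 3×2 and B is 2×3, so AB is 3×3. Each entry is (row of A)·(column of B):
AB[1,1] = (2)(-1) + (3)(0) = -2
AB[1,2] = (2)(0) + (3)(2) = 6
AB[1,3] = (2)(1) + (3)(2) = 8
AB[2,1] = (3)(-1) + (2)(0) = -3
AB[2,2] = (3)(0) + (2)(2) = 4
AB[2,3] = (3)(1) + (2)(2) = 7
AB[3,1] = (3)(-1) + (0)(0) = -3
AB[3,2] = (3)(0) + (0)(2) = 0
AB[3,3] = (3)(1) + (0)(2) = 3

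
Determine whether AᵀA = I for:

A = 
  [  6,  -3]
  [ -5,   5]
No

AᵀA = 
  [ 61, -43]
  [-43,  34]
≠ I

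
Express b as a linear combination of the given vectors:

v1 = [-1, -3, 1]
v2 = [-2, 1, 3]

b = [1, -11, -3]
c1 = 3, c2 = -2

b = 3·v1 + -2·v2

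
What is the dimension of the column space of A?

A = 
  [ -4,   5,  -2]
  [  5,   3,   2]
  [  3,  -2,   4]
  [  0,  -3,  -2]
dim(Col(A)) = 3

Row reduce:
R2 → R2 + (5/4)·R1
R3 → R3 + (3/4)·R1
R3 → R3 - (7/37)·R2
R4 → R4 + (12/37)·R2
R4 → R4 + (5/6)·R3
REF = 
  [   -4,     5,    -2]
  [    0,  37/4,  -1/2]
  [    0,     0, 96/37]
  [    0,     0,     0]
Pivot columns: 1, 2, 3 → 3 pivots.
dim(Col(A)) = number of pivot columns = 3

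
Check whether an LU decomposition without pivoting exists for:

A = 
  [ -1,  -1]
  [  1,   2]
Yes.
A[1,1] = -1 ≠ 0, so Gaussian elimination proceeds without a row swap: multiplier ℓ₂₁ = (1)/(-1) = -1, and U[2,2] = 2 - (-1)(-1) = 1.
L = 
  [  1,   0]
  [ -1,   1]
U = 
  [ -1,  -1]
  [  0,   1]
Check row 2 of LU: [(-1)(-1), (-1)(-1) + 1] = [1, 2] = row 2 of A ✓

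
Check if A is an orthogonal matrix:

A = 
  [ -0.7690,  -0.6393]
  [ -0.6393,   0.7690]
Yes

AᵀA = 
  [  1.0001,   0]
  [  0,   1.0001]
≈ I (equal to I up to the 4-dp rounding of the entries)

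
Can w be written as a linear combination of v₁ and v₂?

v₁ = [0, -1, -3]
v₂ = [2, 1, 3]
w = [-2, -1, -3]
Yes

Form the augmented matrix and row-reduce:
[v₁|v₂|w] = 
  [  0,   2,  -2]
  [ -1,   1,  -1]
  [ -3,   3,  -3]
Swap R1 ↔ R2
R3 → R3 - (3)·R1
REF = 
  [ -1,   1,  -1]
  [  0,   2,  -2]
  [  0,   0,   0]

No row of the form [0 0 | nonzero], so the system is consistent. Back-substitution gives c₁ = 0, c₂ = -1: w = (0)·v₁ + (-1)·v₂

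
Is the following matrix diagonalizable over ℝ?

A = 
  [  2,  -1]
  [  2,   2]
No

tr(A) = 4, det(A) = 6
Characteristic polynomial: λ² - tr(A)λ + det(A) = λ² - 4λ + 6
λ² - 4λ + 6 = 0  ⇒  λ = (4 ± √((-4)² - 4·(6)))/2 = (4 ± √(-8))/2
  = 2 + i√2,  2 - i√2
Eigenvalues: 2 + i√2, 2 - i√2  (≈ 2 + 1.414i, 2 - 1.414i)
Has complex eigenvalues (not diagonalizable over ℝ).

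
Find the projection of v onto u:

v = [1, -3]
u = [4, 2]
proj_u(v) = [-2/5, -1/5]

v·u = (1)(4) + (-3)(2) = -2
u·u = (4)² + (2)² = 20
proj_u(v) = (v·u / u·u) × u = (-2/20) × u = (-1/10) × u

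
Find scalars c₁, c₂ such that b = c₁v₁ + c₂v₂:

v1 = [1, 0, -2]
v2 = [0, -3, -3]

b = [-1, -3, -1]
c1 = -1, c2 = 1

b = -1·v1 + 1·v2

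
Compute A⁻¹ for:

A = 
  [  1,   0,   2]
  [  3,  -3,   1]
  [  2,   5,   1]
det(A) = (1)·((-3)(1) - (1)(5)) - (0)·((3)(1) - (1)(2)) + (2)·((3)(5) - (-3)(2))
  = (1)(-8) - (0)(1) + (2)(21)
  = 34
det(A) = 34 ≠ 0, so A is invertible.

Cofactors Cᵢⱼ = (-1)ⁱ⁺ʲ·Mᵢⱼ:
C = 
  [ -8,  -1,  21]
  [ 10,  -3,  -5]
  [  6,   5,  -3]

adj(A) = Cᵀ:
adj(A) = 
  [ -8,  10,   6]
  [ -1,  -3,   5]
  [ 21,  -5,  -3]

A⁻¹ = (1/34) · adj(A):
A⁻¹ = 
  [-4/17,  5/17,  3/17]
  [-1/34, -3/34,  5/34]
  [21/34, -5/34, -3/34]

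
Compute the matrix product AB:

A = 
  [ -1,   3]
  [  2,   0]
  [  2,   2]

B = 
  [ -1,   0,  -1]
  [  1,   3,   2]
A is 3×2 and B is 2×3, so AB is 3×3. Each entry is (row of A)·(column of B):
AB[1,1] = (-1)(-1) + (3)(1) = 4
AB[1,2] = (-1)(0) + (3)(3) = 9
AB[1,3] = (-1)(-1) + (3)(2) = 7
AB[2,1] = (2)(-1) + (0)(1) = -2
AB[2,2] = (2)(0) + (0)(3) = 0
AB[2,3] = (2)(-1) + (0)(2) = -2
AB[3,1] = (2)(-1) + (2)(1) = 0
AB[3,2] = (2)(0) + (2)(3) = 6
AB[3,3] = (2)(-1) + (2)(2) = 2

AB = 
  [  4,   9,   7]
  [ -2,   0,  -2]
  [  0,   6,   2]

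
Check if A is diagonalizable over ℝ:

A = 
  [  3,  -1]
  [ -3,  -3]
Yes

tr(A) = 0, det(A) = -12
Characteristic polynomial: λ² - tr(A)λ + det(A) = λ² - 12
λ² - 12 = 0  ⇒  λ = (0 ± √((0)² - 4·(-12)))/2 = (0 ± √(48))/2
  = 2√3,  -2√3
Eigenvalues: 2√3, -2√3  (≈ 3.464, -3.464)
The two irrational eigenvalues are distinct (simple), so each has alg. mult. = geom. mult. = 1.
Sum of geometric multiplicities equals n, so A has n independent eigenvectors.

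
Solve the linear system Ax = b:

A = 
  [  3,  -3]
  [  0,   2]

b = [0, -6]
x = [-3, -3]

Row reduce the augmented matrix [A|b]:
(already in echelon form)
REF = 
  [  3,  -3,   0]
  [  0,   2,  -6]

Back-substitution:
x₂ = (-6) / 2 = -3
x₁ = (0 - (-3)(-3)) / 3 = -3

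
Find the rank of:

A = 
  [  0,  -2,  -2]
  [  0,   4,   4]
Row reduce:
R2 → R2 + (2)·R1
REF = 
  [  0,  -2,  -2]
  [  0,   0,   0]
Pivot columns: 2 → 1 pivot.

rank(A) = 1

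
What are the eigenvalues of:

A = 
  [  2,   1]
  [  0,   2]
tr(A) = 4, det(A) = 4
Characteristic polynomial: λ² - tr(A)λ + det(A) = λ² - 4λ + 4
λ² - 4λ + 4 = (λ - 2)²

λ = 2, 2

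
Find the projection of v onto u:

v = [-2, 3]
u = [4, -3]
v·u = (-2)(4) + (3)(-3) = -17
u·u = (4)² + (-3)² = 25
proj_u(v) = (v·u / u·u) × u = (-17/25) × u

proj_u(v) = [-68/25, 51/25]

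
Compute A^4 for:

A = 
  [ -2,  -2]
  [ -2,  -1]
A^4 = 
  [100,  78]
  [ 78,  61]

A² = A·A:
A²[1,1] = (-2)(-2) + (-2)(-2) = 8
A²[1,2] = (-2)(-2) + (-2)(-1) = 6
A²[2,1] = (-2)(-2) + (-1)(-2) = 6
A²[2,2] = (-2)(-2) + (-1)(-1) = 5
A² = 
  [  8,   6]
  [  6,   5]

A^3 = A^2·A:
A^3[1,1] = (8)(-2) + (6)(-2) = -28
A^3[1,2] = (8)(-2) + (6)(-1) = -22
A^3[2,1] = (6)(-2) + (5)(-2) = -22
A^3[2,2] = (6)(-2) + (5)(-1) = -17
A^3 = 
  [-28, -22]
  [-22, -17]

A^4 = A^3·A:
A^4[1,1] = (-28)(-2) + (-22)(-2) = 100
A^4[1,2] = (-28)(-2) + (-22)(-1) = 78
A^4[2,1] = (-22)(-2) + (-17)(-2) = 78
A^4[2,2] = (-22)(-2) + (-17)(-1) = 61
A^4 = 
  [100,  78]
  [ 78,  61]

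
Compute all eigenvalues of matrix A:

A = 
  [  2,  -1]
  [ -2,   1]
tr(A) = 3, det(A) = 0
Characteristic polynomial: λ² - tr(A)λ + det(A) = λ² - 3λ
λ² - 3λ = λ(λ - 3)

λ = 3, 0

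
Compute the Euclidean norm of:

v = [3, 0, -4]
5

||v||₂ = √((3)² + (0)² + (-4)²) = √25 = 5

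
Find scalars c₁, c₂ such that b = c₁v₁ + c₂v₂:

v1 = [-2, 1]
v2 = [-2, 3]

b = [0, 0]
c1 = 0, c2 = 0

b = 0·v1 + 0·v2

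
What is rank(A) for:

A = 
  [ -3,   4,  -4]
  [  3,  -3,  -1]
Row reduce:
R2 → R2 + (1)·R1
REF = 
  [ -3,   4,  -4]
  [  0,   1,  -5]
Pivot columns: 1, 2 → 2 pivots.

rank(A) = 2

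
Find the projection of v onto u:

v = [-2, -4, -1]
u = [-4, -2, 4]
v·u = (-2)(-4) + (-4)(-2) + (-1)(4) = 12
u·u = (-4)² + (-2)² + (4)² = 36
proj_u(v) = (v·u / u·u) × u = (12/36) × u = (1/3) × u

proj_u(v) = [-4/3, -2/3, 4/3]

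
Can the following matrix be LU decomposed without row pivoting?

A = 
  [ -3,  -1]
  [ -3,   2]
Yes.
A[1,1] = -3 ≠ 0, so Gaussian elimination proceeds without a row swap: multiplier ℓ₂₁ = (-3)/(-3) = 1, and U[2,2] = 2 - (1)(-1) = 3.
L = 
  [  1,   0]
  [  1,   1]
U = 
  [ -3,  -1]
  [  0,   3]
Check row 2 of LU: [(1)(-3), (1)(-1) + 3] = [-3, 2] = row 2 of A ✓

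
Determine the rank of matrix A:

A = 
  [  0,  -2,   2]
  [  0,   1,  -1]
Row reduce:
R2 → R2 + (1/2)·R1
REF = 
  [  0,  -2,   2]
  [  0,   0,   0]
Pivot columns: 2 → 1 pivot.

rank(A) = 1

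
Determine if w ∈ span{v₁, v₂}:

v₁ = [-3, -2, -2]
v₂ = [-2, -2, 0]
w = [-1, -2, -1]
No

Form the augmented matrix and row-reduce:
[v₁|v₂|w] = 
  [ -3,  -2,  -1]
  [ -2,  -2,  -2]
  [ -2,   0,  -1]
R2 → R2 - (2/3)·R1
R3 → R3 - (2/3)·R1
R3 → R3 + (2)·R2
REF = 
  [  -3,   -2,   -1]
  [   0, -2/3, -4/3]
  [   0,    0,   -3]

Row 3 reads [0 0 | -3], i.e. 0 = -3, so the system is inconsistent and w ∉ span{v₁, v₂}.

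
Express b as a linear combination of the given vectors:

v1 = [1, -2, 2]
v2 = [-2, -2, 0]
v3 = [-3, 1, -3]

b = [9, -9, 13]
c1 = 2, c2 = 1, c3 = -3

b = 2·v1 + 1·v2 + -3·v3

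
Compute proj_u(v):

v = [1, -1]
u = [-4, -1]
v·u = (1)(-4) + (-1)(-1) = -3
u·u = (-4)² + (-1)² = 17
proj_u(v) = (v·u / u·u) × u = (-3/17) × u

proj_u(v) = [12/17, 3/17]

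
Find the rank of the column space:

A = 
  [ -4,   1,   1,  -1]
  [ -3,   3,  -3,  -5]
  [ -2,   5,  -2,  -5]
Row reduce:
R2 → R2 - (3/4)·R1
R3 → R3 - (1/2)·R1
R3 → R3 - (2)·R2
REF = 
  [   -4,     1,     1,    -1]
  [    0,   9/4, -15/4, -17/4]
  [    0,     0,     5,     4]
Pivot columns: 1, 2, 3 → 3 pivots.
dim(Col(A)) = number of pivot columns = 3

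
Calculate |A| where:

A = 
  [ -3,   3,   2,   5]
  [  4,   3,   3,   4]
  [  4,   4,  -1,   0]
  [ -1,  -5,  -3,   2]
819

Cofactor expansion along row 1: det(A) = a₁₁M₁₁ - a₁₂M₁₂ + a₁₃M₁₃ - a₁₄M₁₄

M₁₁ = det[[3, 3, 4]; [4, -1, 0]; [-5, -3, 2]]
  = (3)·((-1)(2) - (0)(-3)) - (3)·((4)(2) - (0)(-5)) + (4)·((4)(-3) - (-1)(-5))
  = (3)(-2) - (3)(8) + (4)(-17)
  = -98
M₁₂ = det[[4, 3, 4]; [4, -1, 0]; [-1, -3, 2]]
  = (4)·((-1)(2) - (0)(-3)) - (3)·((4)(2) - (0)(-1)) + (4)·((4)(-3) - (-1)(-1))
  = (4)(-2) - (3)(8) + (4)(-13)
  = -84
M₁₃ = det[[4, 3, 4]; [4, 4, 0]; [-1, -5, 2]]
  = (4)·((4)(2) - (0)(-5)) - (3)·((4)(2) - (0)(-1)) + (4)·((4)(-5) - (4)(-1))
  = (4)(8) - (3)(8) + (4)(-16)
  = -56
M₁₄ = det[[4, 3, 3]; [4, 4, -1]; [-1, -5, -3]]
  = (4)·((4)(-3) - (-1)(-5)) - (3)·((4)(-3) - (-1)(-1)) + (3)·((4)(-5) - (4)(-1))
  = (4)(-17) - (3)(-13) + (3)(-16)
  = -77

det(A) = (-3)(-98) - (3)(-84) + (2)(-56) - (5)(-77) = 819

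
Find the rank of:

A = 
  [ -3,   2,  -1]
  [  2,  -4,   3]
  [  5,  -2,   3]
Row reduce:
R2 → R2 + (2/3)·R1
R3 → R3 + (5/3)·R1
R3 → R3 + (1/2)·R2
REF = 
  [  -3,    2,   -1]
  [   0, -8/3,  7/3]
  [   0,    0,  5/2]
Pivot columns: 1, 2, 3 → 3 pivots.

rank(A) = 3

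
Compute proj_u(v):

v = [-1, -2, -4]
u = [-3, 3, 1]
proj_u(v) = [21/19, -21/19, -7/19]

v·u = (-1)(-3) + (-2)(3) + (-4)(1) = -7
u·u = (-3)² + (3)² + (1)² = 19
proj_u(v) = (v·u / u·u) × u = (-7/19) × u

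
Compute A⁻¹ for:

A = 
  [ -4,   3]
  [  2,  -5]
det(A) = (-4)(-5) - (3)(2) = 14
For a 2×2 matrix, A⁻¹ = (1/det(A)) · [[d, -b], [-c, a]]
    = (1/14) · [[-5, -3], [-2, -4]]

A⁻¹ = 
  [-5/14, -3/14]
  [ -1/7,  -2/7]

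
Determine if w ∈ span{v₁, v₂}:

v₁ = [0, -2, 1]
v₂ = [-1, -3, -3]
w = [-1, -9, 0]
Yes

Form the augmented matrix and row-reduce:
[v₁|v₂|w] = 
  [  0,  -1,  -1]
  [ -2,  -3,  -9]
  [  1,  -3,   0]
Swap R1 ↔ R2
R3 → R3 + (1/2)·R1
R3 → R3 - (9/2)·R2
REF = 
  [ -2,  -3,  -9]
  [  0,  -1,  -1]
  [  0,   0,   0]

No row of the form [0 0 | nonzero], so the system is consistent. Back-substitution gives c₁ = 3, c₂ = 1: w = (3)·v₁ + (1)·v₂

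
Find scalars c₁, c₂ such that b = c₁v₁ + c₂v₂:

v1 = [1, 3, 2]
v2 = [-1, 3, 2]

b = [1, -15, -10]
c1 = -2, c2 = -3

b = -2·v1 + -3·v2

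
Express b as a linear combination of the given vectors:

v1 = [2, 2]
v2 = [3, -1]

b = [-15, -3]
c1 = -3, c2 = -3

b = -3·v1 + -3·v2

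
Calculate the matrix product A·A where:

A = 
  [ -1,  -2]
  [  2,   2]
A² = A·A:
A²[1,1] = (-1)(-1) + (-2)(2) = -3
A²[1,2] = (-1)(-2) + (-2)(2) = -2
A²[2,1] = (2)(-1) + (2)(2) = 2
A²[2,2] = (2)(-2) + (2)(2) = 0
A² = 
  [ -3,  -2]
  [  2,   0]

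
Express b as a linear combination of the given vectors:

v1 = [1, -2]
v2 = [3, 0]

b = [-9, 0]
c1 = 0, c2 = -3

b = 0·v1 + -3·v2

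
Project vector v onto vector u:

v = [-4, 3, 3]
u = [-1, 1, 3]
v·u = (-4)(-1) + (3)(1) + (3)(3) = 16
u·u = (-1)² + (1)² + (3)² = 11
proj_u(v) = (v·u / u·u) × u = (16/11) × u

proj_u(v) = [-16/11, 16/11, 48/11]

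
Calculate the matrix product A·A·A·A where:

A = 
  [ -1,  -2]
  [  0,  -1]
A² = A·A:
A²[1,1] = (-1)(-1) + (-2)(0) = 1
A²[1,2] = (-1)(-2) + (-2)(-1) = 4
A²[2,1] = (0)(-1) + (-1)(0) = 0
A²[2,2] = (0)(-2) + (-1)(-1) = 1
A² = 
  [  1,   4]
  [  0,   1]

A^3 = A^2·A:
A^3[1,1] = (1)(-1) + (4)(0) = -1
A^3[1,2] = (1)(-2) + (4)(-1) = -6
A^3[2,1] = (0)(-1) + (1)(0) = 0
A^3[2,2] = (0)(-2) + (1)(-1) = -1
A^3 = 
  [ -1,  -6]
  [  0,  -1]

A^4 = A^3·A:
A^4[1,1] = (-1)(-1) + (-6)(0) = 1
A^4[1,2] = (-1)(-2) + (-6)(-1) = 8
A^4[2,1] = (0)(-1) + (-1)(0) = 0
A^4[2,2] = (0)(-2) + (-1)(-1) = 1
A^4 = 
  [  1,   8]
  [  0,   1]

Therefore
A^4 = 
  [  1,   8]
  [  0,   1]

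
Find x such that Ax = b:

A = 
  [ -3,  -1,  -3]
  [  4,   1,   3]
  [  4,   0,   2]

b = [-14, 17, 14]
Row reduce the augmented matrix [A|b]:
R2 → R2 + (4/3)·R1
R3 → R3 + (4/3)·R1
R3 → R3 - (4)·R2
REF = 
  [  -3,   -1,   -3,  -14]
  [   0, -1/3,   -1, -5/3]
  [   0,    0,    2,    2]

Back-substitution:
x₃ = 2 / 2 = 1
x₂ = (-5/3 - (-1)(1)) / (-1/3) = 2
x₁ = (-14 - (-1)(2) - (-3)(1)) / (-3) = 3

x = [3, 2, 1]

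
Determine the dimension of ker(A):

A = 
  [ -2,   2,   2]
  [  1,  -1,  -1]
nullity(A) = 2

Row reduce:
R2 → R2 + (1/2)·R1
REF = 
  [ -2,   2,   2]
  [  0,   0,   0]
Pivot columns: 1 → 1 pivot.
rank(A) = 1, so nullity(A) = 3 - 1 = 2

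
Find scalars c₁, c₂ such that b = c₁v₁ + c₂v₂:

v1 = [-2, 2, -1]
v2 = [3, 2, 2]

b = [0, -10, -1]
c1 = -3, c2 = -2

b = -3·v1 + -2·v2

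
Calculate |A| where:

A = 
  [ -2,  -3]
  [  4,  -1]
For a 2×2 matrix, det = ad - bc = (-2)(-1) - (-3)(4) = 14

det(A) = 14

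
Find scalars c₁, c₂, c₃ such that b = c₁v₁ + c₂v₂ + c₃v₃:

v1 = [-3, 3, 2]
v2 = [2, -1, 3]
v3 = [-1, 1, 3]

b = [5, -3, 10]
c1 = -1, c2 = 2, c3 = 2

b = -1·v1 + 2·v2 + 2·v3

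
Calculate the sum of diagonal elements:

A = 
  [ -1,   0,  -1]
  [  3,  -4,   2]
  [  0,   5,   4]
-1

tr(A) = -1 + -4 + 4 = -1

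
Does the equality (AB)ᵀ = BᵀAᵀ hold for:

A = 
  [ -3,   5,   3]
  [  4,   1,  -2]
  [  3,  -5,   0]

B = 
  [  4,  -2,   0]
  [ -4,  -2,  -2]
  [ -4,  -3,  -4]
Yes

(AB)ᵀ = 
  [-44,  20,  32]
  [-13,  -4,   4]
  [-22,   6,  10]

BᵀAᵀ = 
  [-44,  20,  32]
  [-13,  -4,   4]
  [-22,   6,  10]

Both sides are equal — this is the standard identity (AB)ᵀ = BᵀAᵀ, which holds for all A, B.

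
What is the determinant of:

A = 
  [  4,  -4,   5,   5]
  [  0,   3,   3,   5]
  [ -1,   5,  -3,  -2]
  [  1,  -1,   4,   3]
Cofactor expansion along row 1: det(A) = a₁₁M₁₁ - a₁₂M₁₂ + a₁₃M₁₃ - a₁₄M₁₄

M₁₁ = det[[3, 3, 5]; [5, -3, -2]; [-1, 4, 3]]
  = (3)·((-3)(3) - (-2)(4)) - (3)·((5)(3) - (-2)(-1)) + (5)·((5)(4) - (-3)(-1))
  = (3)(-1) - (3)(13) + (5)(17)
  = 43
M₁₂ = det[[0, 3, 5]; [-1, -3, -2]; [1, 4, 3]]
  = (0)·((-3)(3) - (-2)(4)) - (3)·((-1)(3) - (-2)(1)) + (5)·((-1)(4) - (-3)(1))
  = (0)(-1) - (3)(-1) + (5)(-1)
  = -2
M₁₃ = det[[0, 3, 5]; [-1, 5, -2]; [1, -1, 3]]
  = (0)·((5)(3) - (-2)(-1)) - (3)·((-1)(3) - (-2)(1)) + (5)·((-1)(-1) - (5)(1))
  = (0)(13) - (3)(-1) + (5)(-4)
  = -17
M₁₄ = det[[0, 3, 3]; [-1, 5, -3]; [1, -1, 4]]
  = (0)·((5)(4) - (-3)(-1)) - (3)·((-1)(4) - (-3)(1)) + (3)·((-1)(-1) - (5)(1))
  = (0)(17) - (3)(-1) + (3)(-4)
  = -9

det(A) = (4)(43) - (-4)(-2) + (5)(-17) - (5)(-9) = 124

det(A) = 124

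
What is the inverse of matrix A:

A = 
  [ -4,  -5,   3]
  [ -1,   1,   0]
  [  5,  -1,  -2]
det(A) = (-4)·((1)(-2) - (0)(-1)) - (-5)·((-1)(-2) - (0)(5)) + (3)·((-1)(-1) - (1)(5))
  = (-4)(-2) - (-5)(2) + (3)(-4)
  = 6
det(A) = 6 ≠ 0, so A is invertible.

Cofactors Cᵢⱼ = (-1)ⁱ⁺ʲ·Mᵢⱼ:
C = 
  [ -2,  -2,  -4]
  [-13,  -7, -29]
  [ -3,  -3,  -9]

adj(A) = Cᵀ:
adj(A) = 
  [ -2, -13,  -3]
  [ -2,  -7,  -3]
  [ -4, -29,  -9]

A⁻¹ = (1/6) · adj(A):
A⁻¹ = 
  [ -1/3, -13/6,  -1/2]
  [ -1/3,  -7/6,  -1/2]
  [ -2/3, -29/6,  -3/2]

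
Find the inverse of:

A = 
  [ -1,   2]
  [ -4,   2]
det(A) = (-1)(2) - (2)(-4) = 6
For a 2×2 matrix, A⁻¹ = (1/det(A)) · [[d, -b], [-c, a]]
    = (1/6) · [[2, -2], [4, -1]]

A⁻¹ = 
  [ 1/3, -1/3]
  [ 2/3, -1/6]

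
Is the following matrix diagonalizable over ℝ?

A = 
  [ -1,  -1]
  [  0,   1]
Yes

tr(A) = 0, det(A) = -1
Characteristic polynomial: λ² - tr(A)λ + det(A) = λ² - 1
λ² - 1 = (λ + 1)(λ - 1)
Eigenvalues: 1, -1
λ=-1: alg. mult. = 1, geom. mult. = 2 - rank(A - (-1)I) = 2 - 1 = 1
λ=1: alg. mult. = 1, geom. mult. = 2 - rank(A - (1)I) = 2 - 1 = 1
Sum of geometric multiplicities equals n, so A has n independent eigenvectors.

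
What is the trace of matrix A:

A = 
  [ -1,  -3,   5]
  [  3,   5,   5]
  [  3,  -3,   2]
6

tr(A) = -1 + 5 + 2 = 6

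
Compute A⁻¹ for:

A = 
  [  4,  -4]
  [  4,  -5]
det(A) = (4)(-5) - (-4)(4) = -4
For a 2×2 matrix, A⁻¹ = (1/det(A)) · [[d, -b], [-c, a]]
    = (-1/4) · [[-5, 4], [-4, 4]]

A⁻¹ = 
  [5/4,  -1]
  [  1,  -1]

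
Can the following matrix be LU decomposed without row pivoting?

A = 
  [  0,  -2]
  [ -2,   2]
No.
A[1,1] = 0 but A[2,1] = -2 ≠ 0. Any LU with L unit lower triangular has (LU)[1,1] = U[1,1] and (LU)[2,1] = L[2,1]·U[1,1]; matching A forces U[1,1] = 0, which then forces (LU)[2,1] = 0 ≠ -2. A row swap (pivoting) is required.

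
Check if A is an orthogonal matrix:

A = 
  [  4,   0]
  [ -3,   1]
No

AᵀA = 
  [ 25,  -3]
  [ -3,   1]
≠ I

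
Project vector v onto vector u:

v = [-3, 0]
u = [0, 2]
v·u = (-3)(0) + (0)(2) = 0
u·u = (0)² + (2)² = 4
proj_u(v) = (v·u / u·u) × u = (0/4) × u = (0) × u

proj_u(v) = [0, 0]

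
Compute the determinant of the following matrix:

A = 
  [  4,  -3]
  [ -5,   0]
-15

For a 2×2 matrix, det = ad - bc = (4)(0) - (-3)(-5) = -15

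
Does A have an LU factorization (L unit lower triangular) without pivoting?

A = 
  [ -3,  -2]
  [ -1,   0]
Yes.
A[1,1] = -3 ≠ 0, so Gaussian elimination proceeds without a row swap: multiplier ℓ₂₁ = (-1)/(-3) = 1/3, and U[2,2] = 0 - (1/3)(-2) = 2/3.
L = 
  [  1,   0]
  [1/3,   1]
U = 
  [ -3,  -2]
  [  0, 2/3]
Check row 2 of LU: [(1/3)(-3), (1/3)(-2) + (2/3)] = [-1, 0] = row 2 of A ✓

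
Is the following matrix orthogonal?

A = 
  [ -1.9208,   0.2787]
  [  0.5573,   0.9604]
No

AᵀA = 
  [  4.0001,  -0.0001]
  [ -0.0001,   1]
≠ I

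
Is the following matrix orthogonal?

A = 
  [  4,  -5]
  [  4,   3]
No

AᵀA = 
  [ 32,  -8]
  [ -8,  34]
≠ I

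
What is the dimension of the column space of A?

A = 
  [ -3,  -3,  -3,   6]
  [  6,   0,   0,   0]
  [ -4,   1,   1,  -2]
Row reduce:
R2 → R2 + (2)·R1
R3 → R3 - (4/3)·R1
R3 → R3 + (5/6)·R2
REF = 
  [ -3,  -3,  -3,   6]
  [  0,  -6,  -6,  12]
  [  0,   0,   0,   0]
Pivot columns: 1, 2 → 2 pivots.
dim(Col(A)) = number of pivot columns = 2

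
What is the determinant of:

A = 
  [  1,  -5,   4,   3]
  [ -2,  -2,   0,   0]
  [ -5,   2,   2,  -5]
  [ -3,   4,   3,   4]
-738

Cofactor expansion along row 1: det(A) = a₁₁M₁₁ - a₁₂M₁₂ + a₁₃M₁₃ - a₁₄M₁₄

M₁₁ = det[[-2, 0, 0]; [2, 2, -5]; [4, 3, 4]]
  = (-2)·((2)(4) - (-5)(3)) - (0)·((2)(4) - (-5)(4)) + (0)·((2)(3) - (2)(4))
  = (-2)(23) - (0)(28) + (0)(-2)
  = -46
M₁₂ = det[[-2, 0, 0]; [-5, 2, -5]; [-3, 3, 4]]
  = (-2)·((2)(4) - (-5)(3)) - (0)·((-5)(4) - (-5)(-3)) + (0)·((-5)(3) - (2)(-3))
  = (-2)(23) - (0)(-35) + (0)(-9)
  = -46
M₁₃ = det[[-2, -2, 0]; [-5, 2, -5]; [-3, 4, 4]]
  = (-2)·((2)(4) - (-5)(4)) - (-2)·((-5)(4) - (-5)(-3)) + (0)·((-5)(4) - (2)(-3))
  = (-2)(28) - (-2)(-35) + (0)(-14)
  = -126
M₁₄ = det[[-2, -2, 0]; [-5, 2, 2]; [-3, 4, 3]]
  = (-2)·((2)(3) - (2)(4)) - (-2)·((-5)(3) - (2)(-3)) + (0)·((-5)(4) - (2)(-3))
  = (-2)(-2) - (-2)(-9) + (0)(-14)
  = -14

det(A) = (1)(-46) - (-5)(-46) + (4)(-126) - (3)(-14) = -738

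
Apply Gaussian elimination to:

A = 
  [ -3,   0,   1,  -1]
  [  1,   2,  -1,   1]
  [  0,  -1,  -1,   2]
Row operations:
R2 → R2 + (1/3)·R1
R3 → R3 + (1/2)·R2

Resulting echelon form:
REF = 
  [  -3,    0,    1,   -1]
  [   0,    2, -2/3,  2/3]
  [   0,    0, -4/3,  7/3]

Rank = 3 (number of non-zero pivot rows).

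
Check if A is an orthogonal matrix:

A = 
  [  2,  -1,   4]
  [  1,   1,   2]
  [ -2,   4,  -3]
No

AᵀA = 
  [  9,  -9,  16]
  [ -9,  18, -14]
  [ 16, -14,  29]
≠ I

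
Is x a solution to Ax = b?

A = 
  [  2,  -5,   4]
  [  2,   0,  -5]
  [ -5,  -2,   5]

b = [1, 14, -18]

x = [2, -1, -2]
Yes

Ax = [1, 14, -18] = b ✓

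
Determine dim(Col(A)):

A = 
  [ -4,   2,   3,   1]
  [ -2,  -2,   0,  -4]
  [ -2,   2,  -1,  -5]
Row reduce:
R2 → R2 - (1/2)·R1
R3 → R3 - (1/2)·R1
R3 → R3 + (1/3)·R2
REF = 
  [  -4,    2,    3,    1]
  [   0,   -3, -3/2, -9/2]
  [   0,    0,   -3,   -7]
Pivot columns: 1, 2, 3 → 3 pivots.
dim(Col(A)) = number of pivot columns = 3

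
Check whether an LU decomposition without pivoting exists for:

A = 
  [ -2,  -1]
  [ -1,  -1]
Yes.
A[1,1] = -2 ≠ 0, so Gaussian elimination proceeds without a row swap: multiplier ℓ₂₁ = (-1)/(-2) = 1/2, and U[2,2] = -1 - (1/2)(-1) = -1/2.
L = 
  [  1,   0]
  [1/2,   1]
U = 
  [  -2,   -1]
  [   0, -1/2]
Check row 2 of LU: [(1/2)(-2), (1/2)(-1) + (-1/2)] = [-1, -1] = row 2 of A ✓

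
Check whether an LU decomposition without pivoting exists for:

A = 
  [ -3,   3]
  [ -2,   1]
Yes.
A[1,1] = -3 ≠ 0, so Gaussian elimination proceeds without a row swap: multiplier ℓ₂₁ = (-2)/(-3) = 2/3, and U[2,2] = 1 - (2/3)(3) = -1.
L = 
  [  1,   0]
  [2/3,   1]
U = 
  [ -3,   3]
  [  0,  -1]
Check row 2 of LU: [(2/3)(-3), (2/3)(3) + (-1)] = [-2, 1] = row 2 of A ✓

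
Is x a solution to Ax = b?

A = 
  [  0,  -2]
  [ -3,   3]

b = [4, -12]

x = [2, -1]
No

Ax = [2, -9] ≠ b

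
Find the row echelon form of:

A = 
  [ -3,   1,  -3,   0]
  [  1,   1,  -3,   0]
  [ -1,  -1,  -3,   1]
Row operations:
R2 → R2 + (1/3)·R1
R3 → R3 - (1/3)·R1
R3 → R3 + (1)·R2

Resulting echelon form:
REF = 
  [ -3,   1,  -3,   0]
  [  0, 4/3,  -4,   0]
  [  0,   0,  -6,   1]

Rank = 3 (number of non-zero pivot rows).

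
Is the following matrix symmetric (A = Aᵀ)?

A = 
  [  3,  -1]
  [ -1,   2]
Yes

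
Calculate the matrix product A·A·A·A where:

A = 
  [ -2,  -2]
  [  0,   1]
A^4 = 
  [ 16,  10]
  [  0,   1]

A² = A·A:
A²[1,1] = (-2)(-2) + (-2)(0) = 4
A²[1,2] = (-2)(-2) + (-2)(1) = 2
A²[2,1] = (0)(-2) + (1)(0) = 0
A²[2,2] = (0)(-2) + (1)(1) = 1
A² = 
  [  4,   2]
  [  0,   1]

A^3 = A^2·A:
A^3[1,1] = (4)(-2) + (2)(0) = -8
A^3[1,2] = (4)(-2) + (2)(1) = -6
A^3[2,1] = (0)(-2) + (1)(0) = 0
A^3[2,2] = (0)(-2) + (1)(1) = 1
A^3 = 
  [ -8,  -6]
  [  0,   1]

A^4 = A^3·A:
A^4[1,1] = (-8)(-2) + (-6)(0) = 16
A^4[1,2] = (-8)(-2) + (-6)(1) = 10
A^4[2,1] = (0)(-2) + (1)(0) = 0
A^4[2,2] = (0)(-2) + (1)(1) = 1
A^4 = 
  [ 16,  10]
  [  0,   1]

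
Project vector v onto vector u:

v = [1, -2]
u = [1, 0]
proj_u(v) = [1, 0]

v·u = (1)(1) + (-2)(0) = 1
u·u = (1)² + (0)² = 1
proj_u(v) = (v·u / u·u) × u = (1/1) × u = (1) × u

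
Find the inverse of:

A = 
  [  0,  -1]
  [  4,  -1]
det(A) = (0)(-1) - (-1)(4) = 4
For a 2×2 matrix, A⁻¹ = (1/det(A)) · [[d, -b], [-c, a]]
    = (1/4) · [[-1, 1], [-4, 0]]

A⁻¹ = 
  [-1/4,  1/4]
  [  -1,    0]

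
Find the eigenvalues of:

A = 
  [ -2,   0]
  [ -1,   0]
λ = 0, -2

tr(A) = -2, det(A) = 0
Characteristic polynomial: λ² - tr(A)λ + det(A) = λ² + 2λ
λ² + 2λ = λ(λ + 2)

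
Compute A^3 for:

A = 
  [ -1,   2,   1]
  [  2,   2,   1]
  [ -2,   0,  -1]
A^3 = 
  [  1,  10,   5]
  [ 10,  16,   5]
  [-10,   0,   1]

A² = A·A:
A²[1,1] = (-1)(-1) + (2)(2) + (1)(-2) = 3
A²[1,2] = (-1)(2) + (2)(2) + (1)(0) = 2
A²[1,3] = (-1)(1) + (2)(1) + (1)(-1) = 0
A²[2,1] = (2)(-1) + (2)(2) + (1)(-2) = 0
A²[2,2] = (2)(2) + (2)(2) + (1)(0) = 8
A²[2,3] = (2)(1) + (2)(1) + (1)(-1) = 3
A²[3,1] = (-2)(-1) + (0)(2) + (-1)(-2) = 4
A²[3,2] = (-2)(2) + (0)(2) + (-1)(0) = -4
A²[3,3] = (-2)(1) + (0)(1) + (-1)(-1) = -1
A² = 
  [  3,   2,   0]
  [  0,   8,   3]
  [  4,  -4,  -1]

A^3 = A^2·A:
A^3[1,1] = (3)(-1) + (2)(2) + (0)(-2) = 1
A^3[1,2] = (3)(2) + (2)(2) + (0)(0) = 10
A^3[1,3] = (3)(1) + (2)(1) + (0)(-1) = 5
A^3[2,1] = (0)(-1) + (8)(2) + (3)(-2) = 10
A^3[2,2] = (0)(2) + (8)(2) + (3)(0) = 16
A^3[2,3] = (0)(1) + (8)(1) + (3)(-1) = 5
A^3[3,1] = (4)(-1) + (-4)(2) + (-1)(-2) = -10
A^3[3,2] = (4)(2) + (-4)(2) + (-1)(0) = 0
A^3[3,3] = (4)(1) + (-4)(1) + (-1)(-1) = 1
A^3 = 
  [  1,  10,   5]
  [ 10,  16,   5]
  [-10,   0,   1]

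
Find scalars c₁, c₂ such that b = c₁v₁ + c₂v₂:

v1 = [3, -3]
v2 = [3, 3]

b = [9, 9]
c1 = 0, c2 = 3

b = 0·v1 + 3·v2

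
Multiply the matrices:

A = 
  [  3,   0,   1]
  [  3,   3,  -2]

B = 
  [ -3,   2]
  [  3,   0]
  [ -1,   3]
A is 2×3 and B is 3×2, so AB is 2×2. Each entry is (row of A)·(column of B):
AB[1,1] = (3)(-3) + (0)(3) + (1)(-1) = -10
AB[1,2] = (3)(2) + (0)(0) + (1)(3) = 9
AB[2,1] = (3)(-3) + (3)(3) + (-2)(-1) = 2
AB[2,2] = (3)(2) + (3)(0) + (-2)(3) = 0

AB = 
  [-10,   9]
  [  2,   0]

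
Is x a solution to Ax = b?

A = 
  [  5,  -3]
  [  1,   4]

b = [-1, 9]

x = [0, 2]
No

Ax = [-6, 8] ≠ b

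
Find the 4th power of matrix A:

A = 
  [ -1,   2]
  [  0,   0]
A^4 = 
  [  1,  -2]
  [  0,   0]

A² = A·A:
A²[1,1] = (-1)(-1) + (2)(0) = 1
A²[1,2] = (-1)(2) + (2)(0) = -2
A²[2,1] = (0)(-1) + (0)(0) = 0
A²[2,2] = (0)(2) + (0)(0) = 0
A² = 
  [  1,  -2]
  [  0,   0]

A^3 = A^2·A:
A^3[1,1] = (1)(-1) + (-2)(0) = -1
A^3[1,2] = (1)(2) + (-2)(0) = 2
A^3[2,1] = (0)(-1) + (0)(0) = 0
A^3[2,2] = (0)(2) + (0)(0) = 0
A^3 = 
  [ -1,   2]
  [  0,   0]

A^4 = A^3·A:
A^4[1,1] = (-1)(-1) + (2)(0) = 1
A^4[1,2] = (-1)(2) + (2)(0) = -2
A^4[2,1] = (0)(-1) + (0)(0) = 0
A^4[2,2] = (0)(2) + (0)(0) = 0
A^4 = 
  [  1,  -2]
  [  0,   0]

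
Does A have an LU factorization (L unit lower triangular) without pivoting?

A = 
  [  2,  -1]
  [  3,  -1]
Yes.
A[1,1] = 2 ≠ 0, so Gaussian elimination proceeds without a row swap: multiplier ℓ₂₁ = (3)/(2) = 3/2, and U[2,2] = -1 - (3/2)(-1) = 1/2.
L = 
  [  1,   0]
  [3/2,   1]
U = 
  [  2,  -1]
  [  0, 1/2]
Check row 2 of LU: [(3/2)(2), (3/2)(-1) + (1/2)] = [3, -1] = row 2 of A ✓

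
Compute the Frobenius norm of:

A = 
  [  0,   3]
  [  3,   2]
||A||_F = 4.69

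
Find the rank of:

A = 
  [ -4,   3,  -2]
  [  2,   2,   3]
rank(A) = 2

Row reduce:
R2 → R2 + (1/2)·R1
REF = 
  [ -4,   3,  -2]
  [  0, 7/2,   2]
Pivot columns: 1, 2 → 2 pivots.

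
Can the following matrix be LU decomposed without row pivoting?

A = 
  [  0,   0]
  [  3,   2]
No.
A[1,1] = 0 but A[2,1] = 3 ≠ 0. Any LU with L unit lower triangular has (LU)[1,1] = U[1,1] and (LU)[2,1] = L[2,1]·U[1,1]; matching A forces U[1,1] = 0, which then forces (LU)[2,1] = 0 ≠ 3. A row swap (pivoting) is required.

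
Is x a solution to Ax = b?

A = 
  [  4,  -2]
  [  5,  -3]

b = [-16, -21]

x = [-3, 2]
Yes

Ax = [-16, -21] = b ✓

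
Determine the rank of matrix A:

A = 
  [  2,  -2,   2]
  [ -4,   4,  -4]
Row reduce:
R2 → R2 + (2)·R1
REF = 
  [  2,  -2,   2]
  [  0,   0,   0]
Pivot columns: 1 → 1 pivot.

rank(A) = 1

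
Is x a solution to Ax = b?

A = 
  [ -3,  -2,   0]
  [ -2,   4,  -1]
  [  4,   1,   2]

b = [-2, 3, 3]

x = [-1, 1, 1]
No

Ax = [1, 5, -1] ≠ b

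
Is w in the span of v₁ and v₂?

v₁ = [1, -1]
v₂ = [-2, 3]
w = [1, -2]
Yes

Form the augmented matrix and row-reduce:
[v₁|v₂|w] = 
  [  1,  -2,   1]
  [ -1,   3,  -2]
R2 → R2 + (1)·R1
REF = 
  [  1,  -2,   1]
  [  0,   1,  -1]

No row of the form [0 0 | nonzero], so the system is consistent. Back-substitution gives c₁ = -1, c₂ = -1: w = (-1)·v₁ + (-1)·v₂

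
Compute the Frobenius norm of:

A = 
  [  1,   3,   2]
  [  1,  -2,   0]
||A||_F = 4.359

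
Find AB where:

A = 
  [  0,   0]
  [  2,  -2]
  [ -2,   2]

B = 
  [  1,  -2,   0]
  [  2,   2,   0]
AB = 
  [  0,   0,   0]
  [ -2,  -8,   0]
  [  2,   8,   0]

A is 3×2 and B is 2×3, so AB is 3×3. Each entry is (row of A)·(column of B):
AB[1,1] = (0)(1) + (0)(2) = 0
AB[1,2] = (0)(-2) + (0)(2) = 0
AB[1,3] = (0)(0) + (0)(0) = 0
AB[2,1] = (2)(1) + (-2)(2) = -2
AB[2,2] = (2)(-2) + (-2)(2) = -8
AB[2,3] = (2)(0) + (-2)(0) = 0
AB[3,1] = (-2)(1) + (2)(2) = 2
AB[3,2] = (-2)(-2) + (2)(2) = 8
AB[3,3] = (-2)(0) + (2)(0) = 0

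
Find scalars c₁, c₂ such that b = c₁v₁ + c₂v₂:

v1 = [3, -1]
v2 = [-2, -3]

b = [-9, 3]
c1 = -3, c2 = 0

b = -3·v1 + 0·v2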